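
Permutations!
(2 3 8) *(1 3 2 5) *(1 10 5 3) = (3 8)(5 10) = [0, 1, 2, 8, 4, 10, 6, 7, 3, 9, 5]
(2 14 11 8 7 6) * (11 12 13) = [0, 1, 14, 3, 4, 5, 2, 6, 7, 9, 10, 8, 13, 11, 12] = (2 14 12 13 11 8 7 6)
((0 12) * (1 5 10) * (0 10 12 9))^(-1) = (0 9)(1 10 12 5) = [9, 10, 2, 3, 4, 1, 6, 7, 8, 0, 12, 11, 5]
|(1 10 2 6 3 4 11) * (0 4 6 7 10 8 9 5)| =|(0 4 11 1 8 9 5)(2 7 10)(3 6)| =42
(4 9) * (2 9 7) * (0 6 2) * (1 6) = (0 1 6 2 9 4 7) = [1, 6, 9, 3, 7, 5, 2, 0, 8, 4]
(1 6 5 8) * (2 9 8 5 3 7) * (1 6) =(2 9 8 6 3 7) =[0, 1, 9, 7, 4, 5, 3, 2, 6, 8]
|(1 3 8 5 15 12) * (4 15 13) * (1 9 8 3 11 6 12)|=10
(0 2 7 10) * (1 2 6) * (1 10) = (0 6 10)(1 2 7) = [6, 2, 7, 3, 4, 5, 10, 1, 8, 9, 0]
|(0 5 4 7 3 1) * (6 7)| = 7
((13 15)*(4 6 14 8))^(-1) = (4 8 14 6)(13 15) = [0, 1, 2, 3, 8, 5, 4, 7, 14, 9, 10, 11, 12, 15, 6, 13]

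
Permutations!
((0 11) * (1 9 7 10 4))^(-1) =(0 11)(1 4 10 7 9) =[11, 4, 2, 3, 10, 5, 6, 9, 8, 1, 7, 0]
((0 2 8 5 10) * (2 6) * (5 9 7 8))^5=(10)(7 9 8)=[0, 1, 2, 3, 4, 5, 6, 9, 7, 8, 10]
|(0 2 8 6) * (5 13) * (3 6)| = 10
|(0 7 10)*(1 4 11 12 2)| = |(0 7 10)(1 4 11 12 2)| = 15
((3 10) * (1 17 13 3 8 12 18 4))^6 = (1 12 3)(4 8 13)(10 17 18) = [0, 12, 2, 1, 8, 5, 6, 7, 13, 9, 17, 11, 3, 4, 14, 15, 16, 18, 10]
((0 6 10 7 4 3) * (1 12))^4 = [4, 1, 2, 7, 10, 5, 3, 6, 8, 9, 0, 11, 12] = (12)(0 4 10)(3 7 6)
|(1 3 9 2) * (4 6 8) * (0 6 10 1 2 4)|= |(0 6 8)(1 3 9 4 10)|= 15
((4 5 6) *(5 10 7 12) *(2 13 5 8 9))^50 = (13) = [0, 1, 2, 3, 4, 5, 6, 7, 8, 9, 10, 11, 12, 13]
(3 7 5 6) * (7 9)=(3 9 7 5 6)=[0, 1, 2, 9, 4, 6, 3, 5, 8, 7]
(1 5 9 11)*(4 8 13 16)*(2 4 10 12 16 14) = (1 5 9 11)(2 4 8 13 14)(10 12 16) = [0, 5, 4, 3, 8, 9, 6, 7, 13, 11, 12, 1, 16, 14, 2, 15, 10]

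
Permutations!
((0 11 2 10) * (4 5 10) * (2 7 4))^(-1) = (0 10 5 4 7 11) = [10, 1, 2, 3, 7, 4, 6, 11, 8, 9, 5, 0]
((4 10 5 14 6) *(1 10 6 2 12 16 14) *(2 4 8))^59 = (1 5 10)(2 14 8 16 6 12 4) = [0, 5, 14, 3, 2, 10, 12, 7, 16, 9, 1, 11, 4, 13, 8, 15, 6]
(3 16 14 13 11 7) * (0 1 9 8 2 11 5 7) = [1, 9, 11, 16, 4, 7, 6, 3, 2, 8, 10, 0, 12, 5, 13, 15, 14] = (0 1 9 8 2 11)(3 16 14 13 5 7)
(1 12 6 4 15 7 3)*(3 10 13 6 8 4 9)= (1 12 8 4 15 7 10 13 6 9 3)= [0, 12, 2, 1, 15, 5, 9, 10, 4, 3, 13, 11, 8, 6, 14, 7]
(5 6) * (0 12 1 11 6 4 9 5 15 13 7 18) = (0 12 1 11 6 15 13 7 18)(4 9 5) = [12, 11, 2, 3, 9, 4, 15, 18, 8, 5, 10, 6, 1, 7, 14, 13, 16, 17, 0]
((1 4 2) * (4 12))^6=[0, 4, 12, 3, 1, 5, 6, 7, 8, 9, 10, 11, 2]=(1 4)(2 12)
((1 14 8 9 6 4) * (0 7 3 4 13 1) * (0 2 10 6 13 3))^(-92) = (1 9 14 13 8)(2 3 10 4 6) = [0, 9, 3, 10, 6, 5, 2, 7, 1, 14, 4, 11, 12, 8, 13]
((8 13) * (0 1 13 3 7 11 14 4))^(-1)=(0 4 14 11 7 3 8 13 1)=[4, 0, 2, 8, 14, 5, 6, 3, 13, 9, 10, 7, 12, 1, 11]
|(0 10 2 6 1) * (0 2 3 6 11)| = |(0 10 3 6 1 2 11)| = 7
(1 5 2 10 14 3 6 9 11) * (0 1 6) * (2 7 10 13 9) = (0 1 5 7 10 14 3)(2 13 9 11 6) = [1, 5, 13, 0, 4, 7, 2, 10, 8, 11, 14, 6, 12, 9, 3]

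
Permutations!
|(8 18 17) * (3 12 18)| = 5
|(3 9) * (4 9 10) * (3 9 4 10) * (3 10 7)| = 3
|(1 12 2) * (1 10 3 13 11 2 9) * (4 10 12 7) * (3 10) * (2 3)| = |(1 7 4 2 12 9)(3 13 11)| = 6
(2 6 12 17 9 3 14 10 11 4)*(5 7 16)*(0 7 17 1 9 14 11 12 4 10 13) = (0 7 16 5 17 14 13)(1 9 3 11 10 12)(2 6 4) = [7, 9, 6, 11, 2, 17, 4, 16, 8, 3, 12, 10, 1, 0, 13, 15, 5, 14]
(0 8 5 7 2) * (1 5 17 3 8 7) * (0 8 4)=(0 7 2 8 17 3 4)(1 5)=[7, 5, 8, 4, 0, 1, 6, 2, 17, 9, 10, 11, 12, 13, 14, 15, 16, 3]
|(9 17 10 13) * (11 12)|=4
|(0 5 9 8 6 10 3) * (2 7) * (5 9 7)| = |(0 9 8 6 10 3)(2 5 7)| = 6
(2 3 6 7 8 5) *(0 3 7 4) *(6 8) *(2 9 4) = (0 3 8 5 9 4)(2 7 6) = [3, 1, 7, 8, 0, 9, 2, 6, 5, 4]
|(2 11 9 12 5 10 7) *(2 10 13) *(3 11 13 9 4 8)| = 12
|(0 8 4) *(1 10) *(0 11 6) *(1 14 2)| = |(0 8 4 11 6)(1 10 14 2)| = 20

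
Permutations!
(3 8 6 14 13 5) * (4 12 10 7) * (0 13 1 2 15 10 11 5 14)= (0 13 14 1 2 15 10 7 4 12 11 5 3 8 6)= [13, 2, 15, 8, 12, 3, 0, 4, 6, 9, 7, 5, 11, 14, 1, 10]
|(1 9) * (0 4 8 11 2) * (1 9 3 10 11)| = 8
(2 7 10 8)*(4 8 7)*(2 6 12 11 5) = (2 4 8 6 12 11 5)(7 10) = [0, 1, 4, 3, 8, 2, 12, 10, 6, 9, 7, 5, 11]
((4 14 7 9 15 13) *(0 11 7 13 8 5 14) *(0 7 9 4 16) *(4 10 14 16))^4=(0 8 11 5 9 16 15)(4 13 14 10 7)=[8, 1, 2, 3, 13, 9, 6, 4, 11, 16, 7, 5, 12, 14, 10, 0, 15]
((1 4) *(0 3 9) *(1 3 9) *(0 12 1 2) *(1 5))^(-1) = (0 2 3 4 1 5 12 9) = [2, 5, 3, 4, 1, 12, 6, 7, 8, 0, 10, 11, 9]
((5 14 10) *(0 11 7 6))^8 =(5 10 14) =[0, 1, 2, 3, 4, 10, 6, 7, 8, 9, 14, 11, 12, 13, 5]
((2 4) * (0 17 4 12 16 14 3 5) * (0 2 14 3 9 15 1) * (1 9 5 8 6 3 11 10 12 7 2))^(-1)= (0 1 5 14 4 17)(2 7)(3 6 8)(9 15)(10 11 16 12)= [1, 5, 7, 6, 17, 14, 8, 2, 3, 15, 11, 16, 10, 13, 4, 9, 12, 0]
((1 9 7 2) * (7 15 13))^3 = (1 13)(2 15)(7 9) = [0, 13, 15, 3, 4, 5, 6, 9, 8, 7, 10, 11, 12, 1, 14, 2]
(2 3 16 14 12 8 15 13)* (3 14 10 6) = (2 14 12 8 15 13)(3 16 10 6) = [0, 1, 14, 16, 4, 5, 3, 7, 15, 9, 6, 11, 8, 2, 12, 13, 10]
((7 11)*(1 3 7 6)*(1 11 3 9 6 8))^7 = (1 6 8 9 11)(3 7) = [0, 6, 2, 7, 4, 5, 8, 3, 9, 11, 10, 1]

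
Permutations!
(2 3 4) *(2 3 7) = (2 7)(3 4) = [0, 1, 7, 4, 3, 5, 6, 2]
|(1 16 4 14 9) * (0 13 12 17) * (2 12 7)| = |(0 13 7 2 12 17)(1 16 4 14 9)| = 30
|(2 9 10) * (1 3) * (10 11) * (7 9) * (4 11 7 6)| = 10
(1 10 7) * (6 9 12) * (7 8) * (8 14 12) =[0, 10, 2, 3, 4, 5, 9, 1, 7, 8, 14, 11, 6, 13, 12] =(1 10 14 12 6 9 8 7)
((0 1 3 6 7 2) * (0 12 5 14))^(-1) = (0 14 5 12 2 7 6 3 1) = [14, 0, 7, 1, 4, 12, 3, 6, 8, 9, 10, 11, 2, 13, 5]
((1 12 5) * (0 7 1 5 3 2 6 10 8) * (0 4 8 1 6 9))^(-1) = [9, 10, 3, 12, 8, 5, 7, 0, 4, 2, 6, 11, 1] = (0 9 2 3 12 1 10 6 7)(4 8)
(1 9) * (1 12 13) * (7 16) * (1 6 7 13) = [0, 9, 2, 3, 4, 5, 7, 16, 8, 12, 10, 11, 1, 6, 14, 15, 13] = (1 9 12)(6 7 16 13)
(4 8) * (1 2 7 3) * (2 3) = (1 3)(2 7)(4 8) = [0, 3, 7, 1, 8, 5, 6, 2, 4]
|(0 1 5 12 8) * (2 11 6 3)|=|(0 1 5 12 8)(2 11 6 3)|=20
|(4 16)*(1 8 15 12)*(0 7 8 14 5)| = |(0 7 8 15 12 1 14 5)(4 16)| = 8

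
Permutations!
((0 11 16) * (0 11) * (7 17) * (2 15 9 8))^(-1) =(2 8 9 15)(7 17)(11 16) =[0, 1, 8, 3, 4, 5, 6, 17, 9, 15, 10, 16, 12, 13, 14, 2, 11, 7]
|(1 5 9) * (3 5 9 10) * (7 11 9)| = 12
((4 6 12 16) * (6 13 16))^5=(4 16 13)(6 12)=[0, 1, 2, 3, 16, 5, 12, 7, 8, 9, 10, 11, 6, 4, 14, 15, 13]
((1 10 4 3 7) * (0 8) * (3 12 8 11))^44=(0 8 12 4 10 1 7 3 11)=[8, 7, 2, 11, 10, 5, 6, 3, 12, 9, 1, 0, 4]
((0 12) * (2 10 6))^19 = (0 12)(2 10 6) = [12, 1, 10, 3, 4, 5, 2, 7, 8, 9, 6, 11, 0]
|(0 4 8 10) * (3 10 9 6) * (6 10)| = |(0 4 8 9 10)(3 6)| = 10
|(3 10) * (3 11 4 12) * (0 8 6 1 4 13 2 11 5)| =9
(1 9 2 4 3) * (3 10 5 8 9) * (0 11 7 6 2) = [11, 3, 4, 1, 10, 8, 2, 6, 9, 0, 5, 7] = (0 11 7 6 2 4 10 5 8 9)(1 3)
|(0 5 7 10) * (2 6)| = |(0 5 7 10)(2 6)| = 4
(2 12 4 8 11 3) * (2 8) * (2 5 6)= (2 12 4 5 6)(3 8 11)= [0, 1, 12, 8, 5, 6, 2, 7, 11, 9, 10, 3, 4]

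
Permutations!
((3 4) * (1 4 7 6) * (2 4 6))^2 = [0, 1, 3, 2, 7, 5, 6, 4] = (2 3)(4 7)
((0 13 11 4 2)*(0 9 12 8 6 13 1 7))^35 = [7, 0, 8, 3, 12, 5, 4, 1, 11, 6, 10, 9, 13, 2] = (0 7 1)(2 8 11 9 6 4 12 13)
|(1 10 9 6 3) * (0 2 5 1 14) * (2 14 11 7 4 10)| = 42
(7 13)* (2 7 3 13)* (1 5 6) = [0, 5, 7, 13, 4, 6, 1, 2, 8, 9, 10, 11, 12, 3] = (1 5 6)(2 7)(3 13)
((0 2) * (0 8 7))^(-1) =[7, 1, 0, 3, 4, 5, 6, 8, 2] =(0 7 8 2)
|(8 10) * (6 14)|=2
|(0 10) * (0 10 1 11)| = 3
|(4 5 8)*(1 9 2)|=|(1 9 2)(4 5 8)|=3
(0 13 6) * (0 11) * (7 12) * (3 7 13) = (0 3 7 12 13 6 11) = [3, 1, 2, 7, 4, 5, 11, 12, 8, 9, 10, 0, 13, 6]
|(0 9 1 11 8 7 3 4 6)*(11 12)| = |(0 9 1 12 11 8 7 3 4 6)| = 10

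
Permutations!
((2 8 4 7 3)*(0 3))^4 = (0 4 2)(3 7 8) = [4, 1, 0, 7, 2, 5, 6, 8, 3]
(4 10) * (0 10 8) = (0 10 4 8) = [10, 1, 2, 3, 8, 5, 6, 7, 0, 9, 4]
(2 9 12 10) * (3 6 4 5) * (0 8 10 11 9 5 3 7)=[8, 1, 5, 6, 3, 7, 4, 0, 10, 12, 2, 9, 11]=(0 8 10 2 5 7)(3 6 4)(9 12 11)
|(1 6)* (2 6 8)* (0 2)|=5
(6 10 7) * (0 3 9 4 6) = (0 3 9 4 6 10 7) = [3, 1, 2, 9, 6, 5, 10, 0, 8, 4, 7]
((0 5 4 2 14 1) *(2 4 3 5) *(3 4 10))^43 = (0 1 14 2)(3 10 4 5) = [1, 14, 0, 10, 5, 3, 6, 7, 8, 9, 4, 11, 12, 13, 2]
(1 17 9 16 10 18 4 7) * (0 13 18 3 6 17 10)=(0 13 18 4 7 1 10 3 6 17 9 16)=[13, 10, 2, 6, 7, 5, 17, 1, 8, 16, 3, 11, 12, 18, 14, 15, 0, 9, 4]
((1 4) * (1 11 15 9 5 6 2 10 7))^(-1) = [0, 7, 6, 3, 1, 9, 5, 10, 8, 15, 2, 4, 12, 13, 14, 11] = (1 7 10 2 6 5 9 15 11 4)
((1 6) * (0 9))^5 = [9, 6, 2, 3, 4, 5, 1, 7, 8, 0] = (0 9)(1 6)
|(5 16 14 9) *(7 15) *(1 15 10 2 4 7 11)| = |(1 15 11)(2 4 7 10)(5 16 14 9)| = 12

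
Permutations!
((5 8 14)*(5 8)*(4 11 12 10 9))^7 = (4 12 9 11 10)(8 14) = [0, 1, 2, 3, 12, 5, 6, 7, 14, 11, 4, 10, 9, 13, 8]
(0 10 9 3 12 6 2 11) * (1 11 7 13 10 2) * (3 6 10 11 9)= [2, 9, 7, 12, 4, 5, 1, 13, 8, 6, 3, 0, 10, 11]= (0 2 7 13 11)(1 9 6)(3 12 10)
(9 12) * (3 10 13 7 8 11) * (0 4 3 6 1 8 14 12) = [4, 8, 2, 10, 3, 5, 1, 14, 11, 0, 13, 6, 9, 7, 12] = (0 4 3 10 13 7 14 12 9)(1 8 11 6)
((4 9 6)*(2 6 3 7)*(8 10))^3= [0, 1, 9, 6, 7, 5, 3, 4, 10, 2, 8]= (2 9)(3 6)(4 7)(8 10)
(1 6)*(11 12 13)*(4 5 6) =(1 4 5 6)(11 12 13) =[0, 4, 2, 3, 5, 6, 1, 7, 8, 9, 10, 12, 13, 11]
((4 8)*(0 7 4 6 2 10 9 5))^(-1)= (0 5 9 10 2 6 8 4 7)= [5, 1, 6, 3, 7, 9, 8, 0, 4, 10, 2]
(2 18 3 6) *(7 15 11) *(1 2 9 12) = (1 2 18 3 6 9 12)(7 15 11) = [0, 2, 18, 6, 4, 5, 9, 15, 8, 12, 10, 7, 1, 13, 14, 11, 16, 17, 3]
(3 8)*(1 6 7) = (1 6 7)(3 8) = [0, 6, 2, 8, 4, 5, 7, 1, 3]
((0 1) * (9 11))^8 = [0, 1, 2, 3, 4, 5, 6, 7, 8, 9, 10, 11] = (11)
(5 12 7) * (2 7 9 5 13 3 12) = [0, 1, 7, 12, 4, 2, 6, 13, 8, 5, 10, 11, 9, 3] = (2 7 13 3 12 9 5)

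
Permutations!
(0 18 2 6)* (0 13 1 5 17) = [18, 5, 6, 3, 4, 17, 13, 7, 8, 9, 10, 11, 12, 1, 14, 15, 16, 0, 2] = (0 18 2 6 13 1 5 17)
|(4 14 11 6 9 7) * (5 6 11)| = |(4 14 5 6 9 7)| = 6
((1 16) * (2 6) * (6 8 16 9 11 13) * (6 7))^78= [0, 2, 13, 3, 4, 5, 11, 9, 7, 8, 10, 16, 12, 1, 14, 15, 6]= (1 2 13)(6 11 16)(7 9 8)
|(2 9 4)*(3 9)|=4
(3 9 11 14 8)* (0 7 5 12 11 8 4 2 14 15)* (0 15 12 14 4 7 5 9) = (15)(0 5 14 7 9 8 3)(2 4)(11 12) = [5, 1, 4, 0, 2, 14, 6, 9, 3, 8, 10, 12, 11, 13, 7, 15]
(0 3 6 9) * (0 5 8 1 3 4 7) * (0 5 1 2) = [4, 3, 0, 6, 7, 8, 9, 5, 2, 1] = (0 4 7 5 8 2)(1 3 6 9)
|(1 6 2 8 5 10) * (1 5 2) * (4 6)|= |(1 4 6)(2 8)(5 10)|= 6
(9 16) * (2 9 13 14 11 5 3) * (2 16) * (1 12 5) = (1 12 5 3 16 13 14 11)(2 9) = [0, 12, 9, 16, 4, 3, 6, 7, 8, 2, 10, 1, 5, 14, 11, 15, 13]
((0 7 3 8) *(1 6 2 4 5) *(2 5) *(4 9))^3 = (9)(0 8 3 7) = [8, 1, 2, 7, 4, 5, 6, 0, 3, 9]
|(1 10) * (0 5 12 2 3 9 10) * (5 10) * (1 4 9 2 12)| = |(12)(0 10 4 9 5 1)(2 3)| = 6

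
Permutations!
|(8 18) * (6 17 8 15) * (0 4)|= 10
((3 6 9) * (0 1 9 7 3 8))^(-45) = (0 8 9 1) = [8, 0, 2, 3, 4, 5, 6, 7, 9, 1]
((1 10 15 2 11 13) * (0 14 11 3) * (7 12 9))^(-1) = (0 3 2 15 10 1 13 11 14)(7 9 12) = [3, 13, 15, 2, 4, 5, 6, 9, 8, 12, 1, 14, 7, 11, 0, 10]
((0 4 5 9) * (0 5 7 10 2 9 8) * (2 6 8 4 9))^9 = (0 9 5 4 7 10 6 8) = [9, 1, 2, 3, 7, 4, 8, 10, 0, 5, 6]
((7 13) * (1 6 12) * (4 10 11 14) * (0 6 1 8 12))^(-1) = (0 6)(4 14 11 10)(7 13)(8 12) = [6, 1, 2, 3, 14, 5, 0, 13, 12, 9, 4, 10, 8, 7, 11]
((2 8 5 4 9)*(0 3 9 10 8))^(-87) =(0 3 9 2)(4 10 8 5) =[3, 1, 0, 9, 10, 4, 6, 7, 5, 2, 8]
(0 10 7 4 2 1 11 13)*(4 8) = (0 10 7 8 4 2 1 11 13) = [10, 11, 1, 3, 2, 5, 6, 8, 4, 9, 7, 13, 12, 0]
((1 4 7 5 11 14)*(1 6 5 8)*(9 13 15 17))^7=(1 8 7 4)(5 6 14 11)(9 17 15 13)=[0, 8, 2, 3, 1, 6, 14, 4, 7, 17, 10, 5, 12, 9, 11, 13, 16, 15]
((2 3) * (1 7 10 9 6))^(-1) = (1 6 9 10 7)(2 3) = [0, 6, 3, 2, 4, 5, 9, 1, 8, 10, 7]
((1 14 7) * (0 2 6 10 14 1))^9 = (0 10)(2 14)(6 7) = [10, 1, 14, 3, 4, 5, 7, 6, 8, 9, 0, 11, 12, 13, 2]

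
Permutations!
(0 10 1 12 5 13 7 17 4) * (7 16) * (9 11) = (0 10 1 12 5 13 16 7 17 4)(9 11) = [10, 12, 2, 3, 0, 13, 6, 17, 8, 11, 1, 9, 5, 16, 14, 15, 7, 4]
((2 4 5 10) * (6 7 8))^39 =(2 10 5 4) =[0, 1, 10, 3, 2, 4, 6, 7, 8, 9, 5]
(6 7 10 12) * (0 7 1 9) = (0 7 10 12 6 1 9) = [7, 9, 2, 3, 4, 5, 1, 10, 8, 0, 12, 11, 6]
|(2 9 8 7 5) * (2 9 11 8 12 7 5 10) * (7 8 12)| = |(2 11 12 8 5 9 7 10)| = 8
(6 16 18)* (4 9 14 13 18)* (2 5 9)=(2 5 9 14 13 18 6 16 4)=[0, 1, 5, 3, 2, 9, 16, 7, 8, 14, 10, 11, 12, 18, 13, 15, 4, 17, 6]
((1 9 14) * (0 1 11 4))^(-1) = [4, 0, 2, 3, 11, 5, 6, 7, 8, 1, 10, 14, 12, 13, 9] = (0 4 11 14 9 1)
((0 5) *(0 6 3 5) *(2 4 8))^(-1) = [0, 1, 8, 6, 2, 3, 5, 7, 4] = (2 8 4)(3 6 5)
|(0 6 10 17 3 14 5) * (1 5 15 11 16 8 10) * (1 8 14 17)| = |(0 6 8 10 1 5)(3 17)(11 16 14 15)| = 12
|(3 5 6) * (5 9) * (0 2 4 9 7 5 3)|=8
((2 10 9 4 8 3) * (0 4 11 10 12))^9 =[3, 1, 4, 0, 2, 5, 6, 7, 12, 9, 10, 11, 8] =(0 3)(2 4)(8 12)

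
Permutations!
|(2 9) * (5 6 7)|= 6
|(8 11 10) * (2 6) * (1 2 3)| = |(1 2 6 3)(8 11 10)| = 12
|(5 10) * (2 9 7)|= 6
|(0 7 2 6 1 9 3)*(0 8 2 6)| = |(0 7 6 1 9 3 8 2)| = 8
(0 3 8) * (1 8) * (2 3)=(0 2 3 1 8)=[2, 8, 3, 1, 4, 5, 6, 7, 0]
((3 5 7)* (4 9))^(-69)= (4 9)= [0, 1, 2, 3, 9, 5, 6, 7, 8, 4]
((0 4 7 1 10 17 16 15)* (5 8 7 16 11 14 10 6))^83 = (0 15 16 4)(1 8 6 7 5)(10 14 11 17) = [15, 8, 2, 3, 0, 1, 7, 5, 6, 9, 14, 17, 12, 13, 11, 16, 4, 10]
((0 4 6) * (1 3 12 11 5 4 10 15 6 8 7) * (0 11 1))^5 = [5, 12, 2, 1, 15, 10, 7, 11, 6, 9, 4, 0, 3, 13, 14, 8] = (0 5 10 4 15 8 6 7 11)(1 12 3)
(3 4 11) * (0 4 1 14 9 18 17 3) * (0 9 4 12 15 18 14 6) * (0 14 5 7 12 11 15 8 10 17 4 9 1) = [11, 6, 2, 0, 15, 7, 14, 12, 10, 5, 17, 1, 8, 13, 9, 18, 16, 3, 4] = (0 11 1 6 14 9 5 7 12 8 10 17 3)(4 15 18)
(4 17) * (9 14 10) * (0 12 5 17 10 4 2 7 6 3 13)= (0 12 5 17 2 7 6 3 13)(4 10 9 14)= [12, 1, 7, 13, 10, 17, 3, 6, 8, 14, 9, 11, 5, 0, 4, 15, 16, 2]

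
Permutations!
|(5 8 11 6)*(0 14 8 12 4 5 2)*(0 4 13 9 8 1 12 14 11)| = |(0 11 6 2 4 5 14 1 12 13 9 8)| = 12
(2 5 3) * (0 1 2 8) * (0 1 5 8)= (0 5 3)(1 2 8)= [5, 2, 8, 0, 4, 3, 6, 7, 1]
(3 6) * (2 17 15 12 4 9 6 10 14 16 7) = [0, 1, 17, 10, 9, 5, 3, 2, 8, 6, 14, 11, 4, 13, 16, 12, 7, 15] = (2 17 15 12 4 9 6 3 10 14 16 7)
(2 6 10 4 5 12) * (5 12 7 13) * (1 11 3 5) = [0, 11, 6, 5, 12, 7, 10, 13, 8, 9, 4, 3, 2, 1] = (1 11 3 5 7 13)(2 6 10 4 12)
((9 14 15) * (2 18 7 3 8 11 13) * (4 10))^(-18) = (2 3 13 7 11 18 8) = [0, 1, 3, 13, 4, 5, 6, 11, 2, 9, 10, 18, 12, 7, 14, 15, 16, 17, 8]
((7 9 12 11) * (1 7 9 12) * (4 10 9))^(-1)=(1 9 10 4 11 12 7)=[0, 9, 2, 3, 11, 5, 6, 1, 8, 10, 4, 12, 7]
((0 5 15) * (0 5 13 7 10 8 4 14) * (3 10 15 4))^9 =(0 7 5 14 13 15 4) =[7, 1, 2, 3, 0, 14, 6, 5, 8, 9, 10, 11, 12, 15, 13, 4]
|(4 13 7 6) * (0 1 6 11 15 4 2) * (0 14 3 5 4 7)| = |(0 1 6 2 14 3 5 4 13)(7 11 15)| = 9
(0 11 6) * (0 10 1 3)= (0 11 6 10 1 3)= [11, 3, 2, 0, 4, 5, 10, 7, 8, 9, 1, 6]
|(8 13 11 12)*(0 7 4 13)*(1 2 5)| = 21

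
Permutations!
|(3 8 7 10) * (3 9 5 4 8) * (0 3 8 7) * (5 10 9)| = |(0 3 8)(4 7 9 10 5)| = 15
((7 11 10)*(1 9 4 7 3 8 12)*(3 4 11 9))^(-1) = (1 12 8 3)(4 10 11 9 7) = [0, 12, 2, 1, 10, 5, 6, 4, 3, 7, 11, 9, 8]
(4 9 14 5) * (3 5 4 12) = (3 5 12)(4 9 14) = [0, 1, 2, 5, 9, 12, 6, 7, 8, 14, 10, 11, 3, 13, 4]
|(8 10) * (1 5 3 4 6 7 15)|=|(1 5 3 4 6 7 15)(8 10)|=14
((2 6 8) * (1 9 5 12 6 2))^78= (12)= [0, 1, 2, 3, 4, 5, 6, 7, 8, 9, 10, 11, 12]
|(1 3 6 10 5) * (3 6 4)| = 4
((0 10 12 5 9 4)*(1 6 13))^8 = [12, 13, 2, 3, 10, 4, 1, 7, 8, 0, 5, 11, 9, 6] = (0 12 9)(1 13 6)(4 10 5)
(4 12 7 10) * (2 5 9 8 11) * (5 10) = (2 10 4 12 7 5 9 8 11) = [0, 1, 10, 3, 12, 9, 6, 5, 11, 8, 4, 2, 7]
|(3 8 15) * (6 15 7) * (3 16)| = 6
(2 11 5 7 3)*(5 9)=(2 11 9 5 7 3)=[0, 1, 11, 2, 4, 7, 6, 3, 8, 5, 10, 9]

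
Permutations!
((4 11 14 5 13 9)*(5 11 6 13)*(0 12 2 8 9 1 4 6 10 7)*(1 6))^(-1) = (0 7 10 4 1 9 8 2 12)(6 13)(11 14) = [7, 9, 12, 3, 1, 5, 13, 10, 2, 8, 4, 14, 0, 6, 11]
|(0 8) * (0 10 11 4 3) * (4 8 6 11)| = 7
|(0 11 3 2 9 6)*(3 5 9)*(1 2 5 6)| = 15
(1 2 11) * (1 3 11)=(1 2)(3 11)=[0, 2, 1, 11, 4, 5, 6, 7, 8, 9, 10, 3]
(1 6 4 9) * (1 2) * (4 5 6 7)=(1 7 4 9 2)(5 6)=[0, 7, 1, 3, 9, 6, 5, 4, 8, 2]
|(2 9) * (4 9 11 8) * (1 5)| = |(1 5)(2 11 8 4 9)| = 10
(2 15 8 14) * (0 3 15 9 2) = (0 3 15 8 14)(2 9) = [3, 1, 9, 15, 4, 5, 6, 7, 14, 2, 10, 11, 12, 13, 0, 8]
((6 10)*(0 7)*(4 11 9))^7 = (0 7)(4 11 9)(6 10) = [7, 1, 2, 3, 11, 5, 10, 0, 8, 4, 6, 9]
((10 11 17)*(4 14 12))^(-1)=(4 12 14)(10 17 11)=[0, 1, 2, 3, 12, 5, 6, 7, 8, 9, 17, 10, 14, 13, 4, 15, 16, 11]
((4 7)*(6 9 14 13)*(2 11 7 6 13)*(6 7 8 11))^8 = (14) = [0, 1, 2, 3, 4, 5, 6, 7, 8, 9, 10, 11, 12, 13, 14]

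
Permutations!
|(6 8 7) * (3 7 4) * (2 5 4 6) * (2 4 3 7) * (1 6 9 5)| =14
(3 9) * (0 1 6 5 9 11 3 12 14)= (0 1 6 5 9 12 14)(3 11)= [1, 6, 2, 11, 4, 9, 5, 7, 8, 12, 10, 3, 14, 13, 0]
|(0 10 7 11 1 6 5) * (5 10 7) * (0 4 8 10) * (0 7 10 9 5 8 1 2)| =11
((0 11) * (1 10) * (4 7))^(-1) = (0 11)(1 10)(4 7) = [11, 10, 2, 3, 7, 5, 6, 4, 8, 9, 1, 0]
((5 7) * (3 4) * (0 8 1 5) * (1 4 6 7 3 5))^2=(0 4 3 7 8 5 6)=[4, 1, 2, 7, 3, 6, 0, 8, 5]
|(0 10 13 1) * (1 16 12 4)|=7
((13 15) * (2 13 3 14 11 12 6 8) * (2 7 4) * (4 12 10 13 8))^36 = (15) = [0, 1, 2, 3, 4, 5, 6, 7, 8, 9, 10, 11, 12, 13, 14, 15]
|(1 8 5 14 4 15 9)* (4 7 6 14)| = 6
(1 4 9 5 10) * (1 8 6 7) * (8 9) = (1 4 8 6 7)(5 10 9) = [0, 4, 2, 3, 8, 10, 7, 1, 6, 5, 9]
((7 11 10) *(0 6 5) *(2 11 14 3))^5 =[5, 1, 3, 14, 4, 6, 0, 10, 8, 9, 11, 2, 12, 13, 7] =(0 5 6)(2 3 14 7 10 11)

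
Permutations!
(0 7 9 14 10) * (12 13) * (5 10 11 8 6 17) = [7, 1, 2, 3, 4, 10, 17, 9, 6, 14, 0, 8, 13, 12, 11, 15, 16, 5] = (0 7 9 14 11 8 6 17 5 10)(12 13)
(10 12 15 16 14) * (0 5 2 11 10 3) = [5, 1, 11, 0, 4, 2, 6, 7, 8, 9, 12, 10, 15, 13, 3, 16, 14] = (0 5 2 11 10 12 15 16 14 3)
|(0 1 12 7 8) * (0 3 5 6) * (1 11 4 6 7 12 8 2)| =12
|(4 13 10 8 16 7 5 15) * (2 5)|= 9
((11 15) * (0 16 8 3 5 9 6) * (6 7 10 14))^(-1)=(0 6 14 10 7 9 5 3 8 16)(11 15)=[6, 1, 2, 8, 4, 3, 14, 9, 16, 5, 7, 15, 12, 13, 10, 11, 0]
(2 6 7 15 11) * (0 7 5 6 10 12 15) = (0 7)(2 10 12 15 11)(5 6) = [7, 1, 10, 3, 4, 6, 5, 0, 8, 9, 12, 2, 15, 13, 14, 11]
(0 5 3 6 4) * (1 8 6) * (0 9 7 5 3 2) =(0 3 1 8 6 4 9 7 5 2) =[3, 8, 0, 1, 9, 2, 4, 5, 6, 7]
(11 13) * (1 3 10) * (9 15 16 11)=[0, 3, 2, 10, 4, 5, 6, 7, 8, 15, 1, 13, 12, 9, 14, 16, 11]=(1 3 10)(9 15 16 11 13)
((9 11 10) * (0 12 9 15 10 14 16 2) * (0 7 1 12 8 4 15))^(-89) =(0 8 4 15 10)(1 7 2 16 14 11 9 12) =[8, 7, 16, 3, 15, 5, 6, 2, 4, 12, 0, 9, 1, 13, 11, 10, 14]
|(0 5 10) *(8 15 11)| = |(0 5 10)(8 15 11)| = 3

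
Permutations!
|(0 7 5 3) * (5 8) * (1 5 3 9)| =|(0 7 8 3)(1 5 9)| =12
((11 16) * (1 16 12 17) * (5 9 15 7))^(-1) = (1 17 12 11 16)(5 7 15 9) = [0, 17, 2, 3, 4, 7, 6, 15, 8, 5, 10, 16, 11, 13, 14, 9, 1, 12]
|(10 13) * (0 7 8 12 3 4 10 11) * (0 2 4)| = |(0 7 8 12 3)(2 4 10 13 11)| = 5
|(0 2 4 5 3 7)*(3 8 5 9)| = |(0 2 4 9 3 7)(5 8)| = 6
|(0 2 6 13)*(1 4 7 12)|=4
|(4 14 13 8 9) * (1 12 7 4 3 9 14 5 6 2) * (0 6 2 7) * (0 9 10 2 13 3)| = 14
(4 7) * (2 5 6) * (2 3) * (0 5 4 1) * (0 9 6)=[5, 9, 4, 2, 7, 0, 3, 1, 8, 6]=(0 5)(1 9 6 3 2 4 7)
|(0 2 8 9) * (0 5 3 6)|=|(0 2 8 9 5 3 6)|=7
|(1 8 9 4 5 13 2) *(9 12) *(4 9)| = 7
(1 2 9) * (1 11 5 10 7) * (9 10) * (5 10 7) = (1 2 7)(5 9 11 10) = [0, 2, 7, 3, 4, 9, 6, 1, 8, 11, 5, 10]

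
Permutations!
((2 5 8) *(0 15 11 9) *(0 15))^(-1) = (2 8 5)(9 11 15) = [0, 1, 8, 3, 4, 2, 6, 7, 5, 11, 10, 15, 12, 13, 14, 9]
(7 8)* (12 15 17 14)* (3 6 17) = (3 6 17 14 12 15)(7 8) = [0, 1, 2, 6, 4, 5, 17, 8, 7, 9, 10, 11, 15, 13, 12, 3, 16, 14]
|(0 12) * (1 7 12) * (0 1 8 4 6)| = |(0 8 4 6)(1 7 12)| = 12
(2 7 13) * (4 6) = (2 7 13)(4 6) = [0, 1, 7, 3, 6, 5, 4, 13, 8, 9, 10, 11, 12, 2]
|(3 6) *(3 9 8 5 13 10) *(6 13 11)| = |(3 13 10)(5 11 6 9 8)| = 15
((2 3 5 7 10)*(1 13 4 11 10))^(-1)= (1 7 5 3 2 10 11 4 13)= [0, 7, 10, 2, 13, 3, 6, 5, 8, 9, 11, 4, 12, 1]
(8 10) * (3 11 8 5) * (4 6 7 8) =(3 11 4 6 7 8 10 5) =[0, 1, 2, 11, 6, 3, 7, 8, 10, 9, 5, 4]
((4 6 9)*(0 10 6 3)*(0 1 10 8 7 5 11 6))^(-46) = (0 1 4 6 5 8 10 3 9 11 7) = [1, 4, 2, 9, 6, 8, 5, 0, 10, 11, 3, 7]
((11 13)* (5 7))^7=[0, 1, 2, 3, 4, 7, 6, 5, 8, 9, 10, 13, 12, 11]=(5 7)(11 13)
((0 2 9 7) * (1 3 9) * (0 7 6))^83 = (0 6 9 3 1 2) = [6, 2, 0, 1, 4, 5, 9, 7, 8, 3]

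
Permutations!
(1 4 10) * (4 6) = [0, 6, 2, 3, 10, 5, 4, 7, 8, 9, 1] = (1 6 4 10)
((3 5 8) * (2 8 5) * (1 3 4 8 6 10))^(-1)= (1 10 6 2 3)(4 8)= [0, 10, 3, 1, 8, 5, 2, 7, 4, 9, 6]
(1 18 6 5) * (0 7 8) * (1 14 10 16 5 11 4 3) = (0 7 8)(1 18 6 11 4 3)(5 14 10 16) = [7, 18, 2, 1, 3, 14, 11, 8, 0, 9, 16, 4, 12, 13, 10, 15, 5, 17, 6]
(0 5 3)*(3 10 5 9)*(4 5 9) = (0 4 5 10 9 3) = [4, 1, 2, 0, 5, 10, 6, 7, 8, 3, 9]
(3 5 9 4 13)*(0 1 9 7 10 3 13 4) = (13)(0 1 9)(3 5 7 10) = [1, 9, 2, 5, 4, 7, 6, 10, 8, 0, 3, 11, 12, 13]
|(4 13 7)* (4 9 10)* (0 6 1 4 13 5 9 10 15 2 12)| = |(0 6 1 4 5 9 15 2 12)(7 10 13)| = 9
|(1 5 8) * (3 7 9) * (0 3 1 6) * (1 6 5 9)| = 6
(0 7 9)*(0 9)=(9)(0 7)=[7, 1, 2, 3, 4, 5, 6, 0, 8, 9]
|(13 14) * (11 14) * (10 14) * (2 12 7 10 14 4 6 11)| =|(2 12 7 10 4 6 11 14 13)| =9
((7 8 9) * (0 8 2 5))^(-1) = (0 5 2 7 9 8) = [5, 1, 7, 3, 4, 2, 6, 9, 0, 8]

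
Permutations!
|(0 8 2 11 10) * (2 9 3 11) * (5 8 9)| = |(0 9 3 11 10)(5 8)| = 10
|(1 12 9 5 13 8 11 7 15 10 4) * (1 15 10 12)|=10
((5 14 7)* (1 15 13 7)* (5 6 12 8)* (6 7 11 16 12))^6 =[0, 8, 2, 3, 4, 16, 6, 7, 11, 9, 10, 1, 13, 14, 12, 5, 15] =(1 8 11)(5 16 15)(12 13 14)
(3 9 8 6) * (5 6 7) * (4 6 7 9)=[0, 1, 2, 4, 6, 7, 3, 5, 9, 8]=(3 4 6)(5 7)(8 9)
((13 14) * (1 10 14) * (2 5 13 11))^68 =(1 5 11 10 13 2 14) =[0, 5, 14, 3, 4, 11, 6, 7, 8, 9, 13, 10, 12, 2, 1]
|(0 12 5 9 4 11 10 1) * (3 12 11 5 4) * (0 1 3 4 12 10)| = |(12)(0 11)(3 10)(4 5 9)| = 6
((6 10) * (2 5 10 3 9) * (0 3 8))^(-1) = [8, 1, 9, 0, 4, 2, 10, 7, 6, 3, 5] = (0 8 6 10 5 2 9 3)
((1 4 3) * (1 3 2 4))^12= (4)= [0, 1, 2, 3, 4]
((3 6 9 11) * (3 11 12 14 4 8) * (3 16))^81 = (3 6 9 12 14 4 8 16) = [0, 1, 2, 6, 8, 5, 9, 7, 16, 12, 10, 11, 14, 13, 4, 15, 3]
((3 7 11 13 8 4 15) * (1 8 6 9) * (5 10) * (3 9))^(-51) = [0, 9, 2, 6, 8, 10, 13, 3, 1, 15, 5, 7, 12, 11, 14, 4] = (1 9 15 4 8)(3 6 13 11 7)(5 10)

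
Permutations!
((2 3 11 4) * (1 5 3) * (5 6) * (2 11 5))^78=[0, 1, 2, 3, 4, 5, 6, 7, 8, 9, 10, 11]=(11)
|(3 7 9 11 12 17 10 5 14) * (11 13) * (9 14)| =|(3 7 14)(5 9 13 11 12 17 10)| =21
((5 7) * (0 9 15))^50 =(0 15 9) =[15, 1, 2, 3, 4, 5, 6, 7, 8, 0, 10, 11, 12, 13, 14, 9]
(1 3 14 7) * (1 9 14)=(1 3)(7 9 14)=[0, 3, 2, 1, 4, 5, 6, 9, 8, 14, 10, 11, 12, 13, 7]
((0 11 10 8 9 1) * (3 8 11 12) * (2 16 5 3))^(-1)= (0 1 9 8 3 5 16 2 12)(10 11)= [1, 9, 12, 5, 4, 16, 6, 7, 3, 8, 11, 10, 0, 13, 14, 15, 2]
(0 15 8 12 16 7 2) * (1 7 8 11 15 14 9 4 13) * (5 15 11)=(0 14 9 4 13 1 7 2)(5 15)(8 12 16)=[14, 7, 0, 3, 13, 15, 6, 2, 12, 4, 10, 11, 16, 1, 9, 5, 8]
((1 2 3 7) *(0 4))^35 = (0 4)(1 7 3 2) = [4, 7, 1, 2, 0, 5, 6, 3]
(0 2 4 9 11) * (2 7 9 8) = [7, 1, 4, 3, 8, 5, 6, 9, 2, 11, 10, 0] = (0 7 9 11)(2 4 8)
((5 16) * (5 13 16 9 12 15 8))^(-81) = [0, 1, 2, 3, 4, 8, 6, 7, 15, 5, 10, 11, 9, 16, 14, 12, 13] = (5 8 15 12 9)(13 16)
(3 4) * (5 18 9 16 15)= (3 4)(5 18 9 16 15)= [0, 1, 2, 4, 3, 18, 6, 7, 8, 16, 10, 11, 12, 13, 14, 5, 15, 17, 9]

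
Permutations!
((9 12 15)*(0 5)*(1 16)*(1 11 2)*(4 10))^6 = (1 11)(2 16) = [0, 11, 16, 3, 4, 5, 6, 7, 8, 9, 10, 1, 12, 13, 14, 15, 2]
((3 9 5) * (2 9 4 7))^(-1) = (2 7 4 3 5 9) = [0, 1, 7, 5, 3, 9, 6, 4, 8, 2]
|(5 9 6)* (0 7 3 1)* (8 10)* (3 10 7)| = 3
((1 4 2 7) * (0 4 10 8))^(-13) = (0 4 2 7 1 10 8) = [4, 10, 7, 3, 2, 5, 6, 1, 0, 9, 8]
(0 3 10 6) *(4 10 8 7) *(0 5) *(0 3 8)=(0 8 7 4 10 6 5 3)=[8, 1, 2, 0, 10, 3, 5, 4, 7, 9, 6]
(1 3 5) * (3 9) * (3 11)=[0, 9, 2, 5, 4, 1, 6, 7, 8, 11, 10, 3]=(1 9 11 3 5)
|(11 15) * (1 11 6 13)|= 5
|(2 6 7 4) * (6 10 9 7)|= |(2 10 9 7 4)|= 5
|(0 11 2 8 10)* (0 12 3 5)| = 8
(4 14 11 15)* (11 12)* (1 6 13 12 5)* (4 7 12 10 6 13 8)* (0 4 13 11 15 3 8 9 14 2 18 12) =(0 4 2 18 12 15 7)(1 11 3 8 13 10 6 9 14 5) =[4, 11, 18, 8, 2, 1, 9, 0, 13, 14, 6, 3, 15, 10, 5, 7, 16, 17, 12]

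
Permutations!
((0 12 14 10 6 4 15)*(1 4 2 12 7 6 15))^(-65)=(0 15 10 14 12 2 6 7)(1 4)=[15, 4, 6, 3, 1, 5, 7, 0, 8, 9, 14, 11, 2, 13, 12, 10]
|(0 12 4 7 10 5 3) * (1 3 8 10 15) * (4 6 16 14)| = |(0 12 6 16 14 4 7 15 1 3)(5 8 10)| = 30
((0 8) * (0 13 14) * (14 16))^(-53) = (0 13 14 8 16) = [13, 1, 2, 3, 4, 5, 6, 7, 16, 9, 10, 11, 12, 14, 8, 15, 0]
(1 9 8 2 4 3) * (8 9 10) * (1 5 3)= [0, 10, 4, 5, 1, 3, 6, 7, 2, 9, 8]= (1 10 8 2 4)(3 5)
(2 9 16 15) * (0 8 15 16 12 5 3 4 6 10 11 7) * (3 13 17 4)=(0 8 15 2 9 12 5 13 17 4 6 10 11 7)=[8, 1, 9, 3, 6, 13, 10, 0, 15, 12, 11, 7, 5, 17, 14, 2, 16, 4]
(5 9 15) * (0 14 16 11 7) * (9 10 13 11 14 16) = [16, 1, 2, 3, 4, 10, 6, 0, 8, 15, 13, 7, 12, 11, 9, 5, 14] = (0 16 14 9 15 5 10 13 11 7)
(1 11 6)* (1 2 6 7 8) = (1 11 7 8)(2 6) = [0, 11, 6, 3, 4, 5, 2, 8, 1, 9, 10, 7]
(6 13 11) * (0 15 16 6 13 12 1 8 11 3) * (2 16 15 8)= (0 8 11 13 3)(1 2 16 6 12)= [8, 2, 16, 0, 4, 5, 12, 7, 11, 9, 10, 13, 1, 3, 14, 15, 6]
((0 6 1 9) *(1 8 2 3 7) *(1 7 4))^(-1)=(0 9 1 4 3 2 8 6)=[9, 4, 8, 2, 3, 5, 0, 7, 6, 1]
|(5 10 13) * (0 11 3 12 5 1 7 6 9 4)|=|(0 11 3 12 5 10 13 1 7 6 9 4)|=12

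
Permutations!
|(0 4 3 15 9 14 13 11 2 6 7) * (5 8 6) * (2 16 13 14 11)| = |(0 4 3 15 9 11 16 13 2 5 8 6 7)| = 13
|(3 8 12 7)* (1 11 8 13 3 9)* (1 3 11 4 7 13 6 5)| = 28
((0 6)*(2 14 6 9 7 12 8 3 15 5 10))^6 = (0 15)(2 12)(3 6)(5 9)(7 10)(8 14) = [15, 1, 12, 6, 4, 9, 3, 10, 14, 5, 7, 11, 2, 13, 8, 0]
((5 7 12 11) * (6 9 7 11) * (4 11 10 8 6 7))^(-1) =[0, 1, 2, 3, 9, 11, 8, 12, 10, 6, 5, 4, 7] =(4 9 6 8 10 5 11)(7 12)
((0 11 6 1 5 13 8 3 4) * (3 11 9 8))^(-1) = (0 4 3 13 5 1 6 11 8 9) = [4, 6, 2, 13, 3, 1, 11, 7, 9, 0, 10, 8, 12, 5]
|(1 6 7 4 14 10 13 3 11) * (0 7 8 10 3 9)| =|(0 7 4 14 3 11 1 6 8 10 13 9)| =12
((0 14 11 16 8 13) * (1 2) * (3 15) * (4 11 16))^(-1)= [13, 2, 1, 15, 11, 5, 6, 7, 16, 9, 10, 4, 12, 8, 0, 3, 14]= (0 13 8 16 14)(1 2)(3 15)(4 11)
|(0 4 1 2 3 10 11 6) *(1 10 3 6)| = |(0 4 10 11 1 2 6)| = 7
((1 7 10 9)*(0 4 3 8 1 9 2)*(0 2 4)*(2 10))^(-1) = (1 8 3 4 10 2 7) = [0, 8, 7, 4, 10, 5, 6, 1, 3, 9, 2]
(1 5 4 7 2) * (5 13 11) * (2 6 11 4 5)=(1 13 4 7 6 11 2)=[0, 13, 1, 3, 7, 5, 11, 6, 8, 9, 10, 2, 12, 4]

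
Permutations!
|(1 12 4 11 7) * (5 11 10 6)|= 8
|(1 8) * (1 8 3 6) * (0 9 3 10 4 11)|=8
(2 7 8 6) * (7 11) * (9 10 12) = (2 11 7 8 6)(9 10 12) = [0, 1, 11, 3, 4, 5, 2, 8, 6, 10, 12, 7, 9]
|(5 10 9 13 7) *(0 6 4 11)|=20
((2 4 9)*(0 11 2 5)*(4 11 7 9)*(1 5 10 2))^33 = (0 7 9 10 2 11 1 5) = [7, 5, 11, 3, 4, 0, 6, 9, 8, 10, 2, 1]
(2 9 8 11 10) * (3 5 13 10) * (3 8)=(2 9 3 5 13 10)(8 11)=[0, 1, 9, 5, 4, 13, 6, 7, 11, 3, 2, 8, 12, 10]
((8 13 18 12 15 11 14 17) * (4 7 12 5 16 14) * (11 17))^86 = [0, 1, 2, 3, 12, 14, 6, 15, 18, 9, 10, 7, 17, 5, 4, 8, 11, 13, 16] = (4 12 17 13 5 14)(7 15 8 18 16 11)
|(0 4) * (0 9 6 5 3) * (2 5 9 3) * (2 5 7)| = |(0 4 3)(2 7)(6 9)| = 6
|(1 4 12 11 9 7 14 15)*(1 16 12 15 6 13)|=|(1 4 15 16 12 11 9 7 14 6 13)|=11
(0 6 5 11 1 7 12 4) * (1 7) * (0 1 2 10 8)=[6, 2, 10, 3, 1, 11, 5, 12, 0, 9, 8, 7, 4]=(0 6 5 11 7 12 4 1 2 10 8)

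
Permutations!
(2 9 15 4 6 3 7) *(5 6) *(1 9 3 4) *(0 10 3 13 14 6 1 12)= (0 10 3 7 2 13 14 6 4 5 1 9 15 12)= [10, 9, 13, 7, 5, 1, 4, 2, 8, 15, 3, 11, 0, 14, 6, 12]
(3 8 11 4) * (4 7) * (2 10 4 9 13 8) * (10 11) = (2 11 7 9 13 8 10 4 3) = [0, 1, 11, 2, 3, 5, 6, 9, 10, 13, 4, 7, 12, 8]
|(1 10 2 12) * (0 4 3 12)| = 7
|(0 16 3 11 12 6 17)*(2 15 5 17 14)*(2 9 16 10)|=42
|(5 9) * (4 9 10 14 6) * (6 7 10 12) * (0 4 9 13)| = 12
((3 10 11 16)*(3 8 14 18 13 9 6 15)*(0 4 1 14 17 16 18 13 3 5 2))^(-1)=(0 2 5 15 6 9 13 14 1 4)(3 18 11 10)(8 16 17)=[2, 4, 5, 18, 0, 15, 9, 7, 16, 13, 3, 10, 12, 14, 1, 6, 17, 8, 11]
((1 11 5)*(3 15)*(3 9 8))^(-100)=(15)(1 5 11)=[0, 5, 2, 3, 4, 11, 6, 7, 8, 9, 10, 1, 12, 13, 14, 15]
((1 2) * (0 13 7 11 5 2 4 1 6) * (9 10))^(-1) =[6, 4, 5, 3, 1, 11, 2, 13, 8, 10, 9, 7, 12, 0] =(0 6 2 5 11 7 13)(1 4)(9 10)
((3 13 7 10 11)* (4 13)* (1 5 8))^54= (13)= [0, 1, 2, 3, 4, 5, 6, 7, 8, 9, 10, 11, 12, 13]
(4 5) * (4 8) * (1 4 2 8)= (1 4 5)(2 8)= [0, 4, 8, 3, 5, 1, 6, 7, 2]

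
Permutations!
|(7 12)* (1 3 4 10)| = 4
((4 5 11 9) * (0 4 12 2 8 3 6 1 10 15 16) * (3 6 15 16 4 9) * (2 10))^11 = (0 9 12 10 16)(1 6 8 2)(3 15 4 5 11) = [9, 6, 1, 15, 5, 11, 8, 7, 2, 12, 16, 3, 10, 13, 14, 4, 0]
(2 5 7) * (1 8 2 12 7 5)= (1 8 2)(7 12)= [0, 8, 1, 3, 4, 5, 6, 12, 2, 9, 10, 11, 7]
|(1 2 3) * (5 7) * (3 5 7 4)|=|(7)(1 2 5 4 3)|=5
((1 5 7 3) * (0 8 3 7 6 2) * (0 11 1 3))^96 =(1 5 6 2 11) =[0, 5, 11, 3, 4, 6, 2, 7, 8, 9, 10, 1]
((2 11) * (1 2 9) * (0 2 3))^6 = (11) = [0, 1, 2, 3, 4, 5, 6, 7, 8, 9, 10, 11]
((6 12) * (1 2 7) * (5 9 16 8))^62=(1 7 2)(5 16)(8 9)=[0, 7, 1, 3, 4, 16, 6, 2, 9, 8, 10, 11, 12, 13, 14, 15, 5]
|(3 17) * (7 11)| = 2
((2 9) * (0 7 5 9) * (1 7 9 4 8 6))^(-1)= (0 2 9)(1 6 8 4 5 7)= [2, 6, 9, 3, 5, 7, 8, 1, 4, 0]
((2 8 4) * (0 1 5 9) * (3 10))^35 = [9, 0, 4, 10, 8, 1, 6, 7, 2, 5, 3] = (0 9 5 1)(2 4 8)(3 10)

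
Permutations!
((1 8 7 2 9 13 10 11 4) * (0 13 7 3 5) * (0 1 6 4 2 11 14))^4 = (14) = [0, 1, 2, 3, 4, 5, 6, 7, 8, 9, 10, 11, 12, 13, 14]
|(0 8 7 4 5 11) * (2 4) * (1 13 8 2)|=|(0 2 4 5 11)(1 13 8 7)|=20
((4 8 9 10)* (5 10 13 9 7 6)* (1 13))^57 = (13)(4 6)(5 8)(7 10) = [0, 1, 2, 3, 6, 8, 4, 10, 5, 9, 7, 11, 12, 13]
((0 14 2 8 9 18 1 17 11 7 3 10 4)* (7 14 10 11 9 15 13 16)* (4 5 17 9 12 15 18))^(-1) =[4, 18, 14, 7, 9, 10, 6, 16, 2, 1, 0, 3, 17, 15, 11, 12, 13, 5, 8] =(0 4 9 1 18 8 2 14 11 3 7 16 13 15 12 17 5 10)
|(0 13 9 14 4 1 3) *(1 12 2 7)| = 10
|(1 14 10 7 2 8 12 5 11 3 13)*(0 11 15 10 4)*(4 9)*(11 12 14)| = |(0 12 5 15 10 7 2 8 14 9 4)(1 11 3 13)| = 44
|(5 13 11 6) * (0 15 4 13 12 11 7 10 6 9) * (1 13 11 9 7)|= |(0 15 4 11 7 10 6 5 12 9)(1 13)|= 10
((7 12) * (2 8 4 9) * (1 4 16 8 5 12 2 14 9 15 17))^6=[0, 15, 12, 3, 17, 7, 6, 5, 8, 9, 10, 11, 2, 13, 14, 1, 16, 4]=(1 15)(2 12)(4 17)(5 7)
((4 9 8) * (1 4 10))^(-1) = (1 10 8 9 4) = [0, 10, 2, 3, 1, 5, 6, 7, 9, 4, 8]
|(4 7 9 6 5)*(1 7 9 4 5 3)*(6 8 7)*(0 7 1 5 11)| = 10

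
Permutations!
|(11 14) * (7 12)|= 2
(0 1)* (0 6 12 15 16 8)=(0 1 6 12 15 16 8)=[1, 6, 2, 3, 4, 5, 12, 7, 0, 9, 10, 11, 15, 13, 14, 16, 8]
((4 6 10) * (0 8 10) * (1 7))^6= (0 8 10 4 6)= [8, 1, 2, 3, 6, 5, 0, 7, 10, 9, 4]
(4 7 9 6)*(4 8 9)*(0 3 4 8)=(0 3 4 7 8 9 6)=[3, 1, 2, 4, 7, 5, 0, 8, 9, 6]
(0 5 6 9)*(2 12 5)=[2, 1, 12, 3, 4, 6, 9, 7, 8, 0, 10, 11, 5]=(0 2 12 5 6 9)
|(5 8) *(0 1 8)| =|(0 1 8 5)| =4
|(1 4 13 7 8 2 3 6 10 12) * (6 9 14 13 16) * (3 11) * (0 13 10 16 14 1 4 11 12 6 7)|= |(0 13)(1 11 3 9)(2 12 4 14 10 6 16 7 8)|= 36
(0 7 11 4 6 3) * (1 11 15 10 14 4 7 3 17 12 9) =(0 3)(1 11 7 15 10 14 4 6 17 12 9) =[3, 11, 2, 0, 6, 5, 17, 15, 8, 1, 14, 7, 9, 13, 4, 10, 16, 12]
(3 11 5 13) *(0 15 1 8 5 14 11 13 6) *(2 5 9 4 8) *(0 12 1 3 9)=(0 15 3 13 9 4 8)(1 2 5 6 12)(11 14)=[15, 2, 5, 13, 8, 6, 12, 7, 0, 4, 10, 14, 1, 9, 11, 3]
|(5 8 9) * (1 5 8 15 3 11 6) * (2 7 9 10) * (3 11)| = |(1 5 15 11 6)(2 7 9 8 10)| = 5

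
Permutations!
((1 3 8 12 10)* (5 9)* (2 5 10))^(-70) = (1 8 2 9)(3 12 5 10) = [0, 8, 9, 12, 4, 10, 6, 7, 2, 1, 3, 11, 5]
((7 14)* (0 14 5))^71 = [5, 1, 2, 3, 4, 7, 6, 14, 8, 9, 10, 11, 12, 13, 0] = (0 5 7 14)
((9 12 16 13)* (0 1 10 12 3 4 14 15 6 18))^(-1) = (0 18 6 15 14 4 3 9 13 16 12 10 1) = [18, 0, 2, 9, 3, 5, 15, 7, 8, 13, 1, 11, 10, 16, 4, 14, 12, 17, 6]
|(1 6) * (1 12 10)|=4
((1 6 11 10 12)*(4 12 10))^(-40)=(12)=[0, 1, 2, 3, 4, 5, 6, 7, 8, 9, 10, 11, 12]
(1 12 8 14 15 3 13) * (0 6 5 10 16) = (0 6 5 10 16)(1 12 8 14 15 3 13) = [6, 12, 2, 13, 4, 10, 5, 7, 14, 9, 16, 11, 8, 1, 15, 3, 0]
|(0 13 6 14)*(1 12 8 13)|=|(0 1 12 8 13 6 14)|=7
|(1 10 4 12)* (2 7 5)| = |(1 10 4 12)(2 7 5)| = 12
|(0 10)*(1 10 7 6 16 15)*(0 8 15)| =4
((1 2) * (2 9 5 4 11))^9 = (1 4)(2 5)(9 11) = [0, 4, 5, 3, 1, 2, 6, 7, 8, 11, 10, 9]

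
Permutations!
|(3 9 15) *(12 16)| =|(3 9 15)(12 16)| =6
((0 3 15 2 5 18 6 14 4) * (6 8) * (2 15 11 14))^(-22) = (0 14 3 4 11)(2 8 5 6 18) = [14, 1, 8, 4, 11, 6, 18, 7, 5, 9, 10, 0, 12, 13, 3, 15, 16, 17, 2]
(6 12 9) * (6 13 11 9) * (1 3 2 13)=(1 3 2 13 11 9)(6 12)=[0, 3, 13, 2, 4, 5, 12, 7, 8, 1, 10, 9, 6, 11]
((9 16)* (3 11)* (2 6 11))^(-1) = (2 3 11 6)(9 16) = [0, 1, 3, 11, 4, 5, 2, 7, 8, 16, 10, 6, 12, 13, 14, 15, 9]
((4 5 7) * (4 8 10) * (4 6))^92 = (4 7 10)(5 8 6) = [0, 1, 2, 3, 7, 8, 5, 10, 6, 9, 4]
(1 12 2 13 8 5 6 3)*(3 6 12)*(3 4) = (1 4 3)(2 13 8 5 12) = [0, 4, 13, 1, 3, 12, 6, 7, 5, 9, 10, 11, 2, 8]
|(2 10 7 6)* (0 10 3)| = |(0 10 7 6 2 3)| = 6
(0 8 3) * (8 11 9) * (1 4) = (0 11 9 8 3)(1 4) = [11, 4, 2, 0, 1, 5, 6, 7, 3, 8, 10, 9]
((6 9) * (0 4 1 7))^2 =[1, 0, 2, 3, 7, 5, 6, 4, 8, 9] =(9)(0 1)(4 7)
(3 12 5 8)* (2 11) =(2 11)(3 12 5 8) =[0, 1, 11, 12, 4, 8, 6, 7, 3, 9, 10, 2, 5]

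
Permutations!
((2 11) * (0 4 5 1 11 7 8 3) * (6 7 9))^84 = (0 6 1 3 9 5 8 2 4 7 11) = [6, 3, 4, 9, 7, 8, 1, 11, 2, 5, 10, 0]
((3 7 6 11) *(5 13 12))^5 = (3 7 6 11)(5 12 13) = [0, 1, 2, 7, 4, 12, 11, 6, 8, 9, 10, 3, 13, 5]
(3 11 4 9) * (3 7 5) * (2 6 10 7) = (2 6 10 7 5 3 11 4 9) = [0, 1, 6, 11, 9, 3, 10, 5, 8, 2, 7, 4]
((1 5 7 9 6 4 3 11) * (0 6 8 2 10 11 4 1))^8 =[10, 0, 9, 3, 4, 6, 11, 1, 7, 5, 8, 2] =(0 10 8 7 1)(2 9 5 6 11)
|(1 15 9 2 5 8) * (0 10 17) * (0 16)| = 12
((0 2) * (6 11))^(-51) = (0 2)(6 11) = [2, 1, 0, 3, 4, 5, 11, 7, 8, 9, 10, 6]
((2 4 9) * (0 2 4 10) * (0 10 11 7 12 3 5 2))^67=[0, 1, 11, 5, 9, 2, 6, 12, 8, 4, 10, 7, 3]=(2 11 7 12 3 5)(4 9)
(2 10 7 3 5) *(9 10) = (2 9 10 7 3 5) = [0, 1, 9, 5, 4, 2, 6, 3, 8, 10, 7]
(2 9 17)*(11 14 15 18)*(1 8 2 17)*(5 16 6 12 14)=(1 8 2 9)(5 16 6 12 14 15 18 11)=[0, 8, 9, 3, 4, 16, 12, 7, 2, 1, 10, 5, 14, 13, 15, 18, 6, 17, 11]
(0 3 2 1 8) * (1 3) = (0 1 8)(2 3) = [1, 8, 3, 2, 4, 5, 6, 7, 0]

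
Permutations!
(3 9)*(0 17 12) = (0 17 12)(3 9) = [17, 1, 2, 9, 4, 5, 6, 7, 8, 3, 10, 11, 0, 13, 14, 15, 16, 12]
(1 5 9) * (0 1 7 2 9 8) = (0 1 5 8)(2 9 7) = [1, 5, 9, 3, 4, 8, 6, 2, 0, 7]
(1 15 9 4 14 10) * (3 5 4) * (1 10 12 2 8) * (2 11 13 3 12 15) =(1 2 8)(3 5 4 14 15 9 12 11 13) =[0, 2, 8, 5, 14, 4, 6, 7, 1, 12, 10, 13, 11, 3, 15, 9]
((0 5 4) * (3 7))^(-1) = (0 4 5)(3 7) = [4, 1, 2, 7, 5, 0, 6, 3]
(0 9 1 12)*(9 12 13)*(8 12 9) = (0 9 1 13 8 12) = [9, 13, 2, 3, 4, 5, 6, 7, 12, 1, 10, 11, 0, 8]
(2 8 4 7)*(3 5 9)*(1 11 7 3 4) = (1 11 7 2 8)(3 5 9 4) = [0, 11, 8, 5, 3, 9, 6, 2, 1, 4, 10, 7]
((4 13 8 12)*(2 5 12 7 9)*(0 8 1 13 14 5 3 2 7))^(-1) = (0 8)(1 13)(2 3)(4 12 5 14)(7 9) = [8, 13, 3, 2, 12, 14, 6, 9, 0, 7, 10, 11, 5, 1, 4]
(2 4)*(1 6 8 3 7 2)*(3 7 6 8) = [0, 8, 4, 6, 1, 5, 3, 2, 7] = (1 8 7 2 4)(3 6)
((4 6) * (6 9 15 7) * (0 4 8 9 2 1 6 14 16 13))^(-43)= (0 8 16 1 7 4 9 13 6 14 2 15)= [8, 7, 15, 3, 9, 5, 14, 4, 16, 13, 10, 11, 12, 6, 2, 0, 1]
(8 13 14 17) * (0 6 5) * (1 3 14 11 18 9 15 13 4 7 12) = (0 6 5)(1 3 14 17 8 4 7 12)(9 15 13 11 18) = [6, 3, 2, 14, 7, 0, 5, 12, 4, 15, 10, 18, 1, 11, 17, 13, 16, 8, 9]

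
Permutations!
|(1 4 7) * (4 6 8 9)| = 6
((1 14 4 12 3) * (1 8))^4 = (1 3 4)(8 12 14) = [0, 3, 2, 4, 1, 5, 6, 7, 12, 9, 10, 11, 14, 13, 8]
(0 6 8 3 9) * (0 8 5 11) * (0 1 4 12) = (0 6 5 11 1 4 12)(3 9 8) = [6, 4, 2, 9, 12, 11, 5, 7, 3, 8, 10, 1, 0]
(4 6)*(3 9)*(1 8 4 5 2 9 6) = (1 8 4)(2 9 3 6 5) = [0, 8, 9, 6, 1, 2, 5, 7, 4, 3]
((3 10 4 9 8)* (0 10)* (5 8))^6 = [3, 1, 2, 8, 10, 9, 6, 7, 5, 4, 0] = (0 3 8 5 9 4 10)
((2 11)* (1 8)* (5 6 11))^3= (1 8)(2 11 6 5)= [0, 8, 11, 3, 4, 2, 5, 7, 1, 9, 10, 6]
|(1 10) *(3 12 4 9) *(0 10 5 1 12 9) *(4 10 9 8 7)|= |(0 9 3 8 7 4)(1 5)(10 12)|= 6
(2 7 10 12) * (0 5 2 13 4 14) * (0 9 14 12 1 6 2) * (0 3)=(0 5 3)(1 6 2 7 10)(4 12 13)(9 14)=[5, 6, 7, 0, 12, 3, 2, 10, 8, 14, 1, 11, 13, 4, 9]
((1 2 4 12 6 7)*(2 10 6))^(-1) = (1 7 6 10)(2 12 4) = [0, 7, 12, 3, 2, 5, 10, 6, 8, 9, 1, 11, 4]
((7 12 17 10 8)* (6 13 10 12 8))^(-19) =(6 10 13)(7 8)(12 17) =[0, 1, 2, 3, 4, 5, 10, 8, 7, 9, 13, 11, 17, 6, 14, 15, 16, 12]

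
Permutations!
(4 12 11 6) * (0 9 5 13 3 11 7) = [9, 1, 2, 11, 12, 13, 4, 0, 8, 5, 10, 6, 7, 3] = (0 9 5 13 3 11 6 4 12 7)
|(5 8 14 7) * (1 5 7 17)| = |(1 5 8 14 17)| = 5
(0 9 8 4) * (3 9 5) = (0 5 3 9 8 4) = [5, 1, 2, 9, 0, 3, 6, 7, 4, 8]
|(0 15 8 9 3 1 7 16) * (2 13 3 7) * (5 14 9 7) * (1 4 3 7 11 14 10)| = |(0 15 8 11 14 9 5 10 1 2 13 7 16)(3 4)| = 26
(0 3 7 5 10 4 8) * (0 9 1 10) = [3, 10, 2, 7, 8, 0, 6, 5, 9, 1, 4] = (0 3 7 5)(1 10 4 8 9)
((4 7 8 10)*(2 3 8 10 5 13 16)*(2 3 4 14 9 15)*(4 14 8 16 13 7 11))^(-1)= (2 15 9 14)(3 16)(4 11)(5 8 10 7)= [0, 1, 15, 16, 11, 8, 6, 5, 10, 14, 7, 4, 12, 13, 2, 9, 3]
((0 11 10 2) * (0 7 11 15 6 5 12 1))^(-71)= (0 15 6 5 12 1)(2 7 11 10)= [15, 0, 7, 3, 4, 12, 5, 11, 8, 9, 2, 10, 1, 13, 14, 6]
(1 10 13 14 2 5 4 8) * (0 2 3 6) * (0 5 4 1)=[2, 10, 4, 6, 8, 1, 5, 7, 0, 9, 13, 11, 12, 14, 3]=(0 2 4 8)(1 10 13 14 3 6 5)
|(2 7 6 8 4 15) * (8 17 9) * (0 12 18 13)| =|(0 12 18 13)(2 7 6 17 9 8 4 15)| =8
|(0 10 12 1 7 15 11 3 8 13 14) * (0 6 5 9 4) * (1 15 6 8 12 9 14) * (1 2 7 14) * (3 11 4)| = |(0 10 9 3 12 15 4)(1 14 8 13 2 7 6 5)| = 56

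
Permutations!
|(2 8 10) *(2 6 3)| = 5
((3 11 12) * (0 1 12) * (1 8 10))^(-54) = [10, 3, 2, 0, 4, 5, 6, 7, 1, 9, 12, 8, 11] = (0 10 12 11 8 1 3)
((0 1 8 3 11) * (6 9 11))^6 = [11, 0, 2, 8, 4, 5, 3, 7, 1, 6, 10, 9] = (0 11 9 6 3 8 1)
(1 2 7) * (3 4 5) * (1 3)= [0, 2, 7, 4, 5, 1, 6, 3]= (1 2 7 3 4 5)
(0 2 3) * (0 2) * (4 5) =(2 3)(4 5) =[0, 1, 3, 2, 5, 4]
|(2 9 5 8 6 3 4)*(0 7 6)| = |(0 7 6 3 4 2 9 5 8)| = 9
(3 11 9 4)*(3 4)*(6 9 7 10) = [0, 1, 2, 11, 4, 5, 9, 10, 8, 3, 6, 7] = (3 11 7 10 6 9)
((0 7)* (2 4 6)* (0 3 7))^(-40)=(7)(2 6 4)=[0, 1, 6, 3, 2, 5, 4, 7]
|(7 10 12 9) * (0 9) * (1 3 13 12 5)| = |(0 9 7 10 5 1 3 13 12)| = 9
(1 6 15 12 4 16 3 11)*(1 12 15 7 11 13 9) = [0, 6, 2, 13, 16, 5, 7, 11, 8, 1, 10, 12, 4, 9, 14, 15, 3] = (1 6 7 11 12 4 16 3 13 9)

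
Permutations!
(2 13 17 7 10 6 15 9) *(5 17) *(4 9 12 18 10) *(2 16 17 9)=(2 13 5 9 16 17 7 4)(6 15 12 18 10)=[0, 1, 13, 3, 2, 9, 15, 4, 8, 16, 6, 11, 18, 5, 14, 12, 17, 7, 10]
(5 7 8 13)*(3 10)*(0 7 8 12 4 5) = (0 7 12 4 5 8 13)(3 10) = [7, 1, 2, 10, 5, 8, 6, 12, 13, 9, 3, 11, 4, 0]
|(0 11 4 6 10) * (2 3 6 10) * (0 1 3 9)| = |(0 11 4 10 1 3 6 2 9)| = 9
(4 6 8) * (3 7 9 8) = (3 7 9 8 4 6) = [0, 1, 2, 7, 6, 5, 3, 9, 4, 8]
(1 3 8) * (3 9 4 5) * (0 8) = [8, 9, 2, 0, 5, 3, 6, 7, 1, 4] = (0 8 1 9 4 5 3)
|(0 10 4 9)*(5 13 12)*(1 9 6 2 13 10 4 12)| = 21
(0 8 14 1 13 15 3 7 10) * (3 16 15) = (0 8 14 1 13 3 7 10)(15 16) = [8, 13, 2, 7, 4, 5, 6, 10, 14, 9, 0, 11, 12, 3, 1, 16, 15]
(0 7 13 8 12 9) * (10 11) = (0 7 13 8 12 9)(10 11) = [7, 1, 2, 3, 4, 5, 6, 13, 12, 0, 11, 10, 9, 8]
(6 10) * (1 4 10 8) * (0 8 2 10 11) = [8, 4, 10, 3, 11, 5, 2, 7, 1, 9, 6, 0] = (0 8 1 4 11)(2 10 6)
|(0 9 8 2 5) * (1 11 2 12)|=8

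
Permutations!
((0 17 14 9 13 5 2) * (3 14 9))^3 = [13, 1, 9, 14, 4, 17, 6, 7, 8, 2, 10, 11, 12, 0, 3, 15, 16, 5] = (0 13)(2 9)(3 14)(5 17)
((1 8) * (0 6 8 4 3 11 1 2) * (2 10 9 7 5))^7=[2, 11, 5, 4, 1, 7, 0, 9, 6, 10, 8, 3]=(0 2 5 7 9 10 8 6)(1 11 3 4)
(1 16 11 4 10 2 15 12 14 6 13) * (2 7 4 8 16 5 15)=(1 5 15 12 14 6 13)(4 10 7)(8 16 11)=[0, 5, 2, 3, 10, 15, 13, 4, 16, 9, 7, 8, 14, 1, 6, 12, 11]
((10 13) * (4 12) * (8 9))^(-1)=(4 12)(8 9)(10 13)=[0, 1, 2, 3, 12, 5, 6, 7, 9, 8, 13, 11, 4, 10]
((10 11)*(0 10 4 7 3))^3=[4, 1, 2, 11, 0, 5, 6, 10, 8, 9, 7, 3]=(0 4)(3 11)(7 10)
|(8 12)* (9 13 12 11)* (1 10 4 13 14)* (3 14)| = |(1 10 4 13 12 8 11 9 3 14)| = 10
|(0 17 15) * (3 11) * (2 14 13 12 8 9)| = |(0 17 15)(2 14 13 12 8 9)(3 11)| = 6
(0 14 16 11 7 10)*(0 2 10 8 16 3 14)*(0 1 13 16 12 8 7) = [1, 13, 10, 14, 4, 5, 6, 7, 12, 9, 2, 0, 8, 16, 3, 15, 11] = (0 1 13 16 11)(2 10)(3 14)(8 12)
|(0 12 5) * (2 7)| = 6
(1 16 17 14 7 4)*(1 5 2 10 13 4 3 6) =(1 16 17 14 7 3 6)(2 10 13 4 5) =[0, 16, 10, 6, 5, 2, 1, 3, 8, 9, 13, 11, 12, 4, 7, 15, 17, 14]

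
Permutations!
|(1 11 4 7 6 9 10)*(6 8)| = |(1 11 4 7 8 6 9 10)| = 8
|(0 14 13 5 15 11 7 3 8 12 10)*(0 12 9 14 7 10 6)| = 13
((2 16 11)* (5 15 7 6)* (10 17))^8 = (17)(2 11 16) = [0, 1, 11, 3, 4, 5, 6, 7, 8, 9, 10, 16, 12, 13, 14, 15, 2, 17]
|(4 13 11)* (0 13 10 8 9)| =|(0 13 11 4 10 8 9)| =7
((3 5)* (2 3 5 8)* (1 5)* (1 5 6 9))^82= (1 6 9)(2 3 8)= [0, 6, 3, 8, 4, 5, 9, 7, 2, 1]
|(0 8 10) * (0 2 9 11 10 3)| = |(0 8 3)(2 9 11 10)| = 12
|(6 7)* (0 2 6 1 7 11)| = |(0 2 6 11)(1 7)| = 4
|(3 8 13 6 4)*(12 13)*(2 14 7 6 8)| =|(2 14 7 6 4 3)(8 12 13)| =6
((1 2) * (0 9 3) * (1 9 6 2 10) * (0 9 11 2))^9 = (0 6)(1 10)(2 11)(3 9) = [6, 10, 11, 9, 4, 5, 0, 7, 8, 3, 1, 2]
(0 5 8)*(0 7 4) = (0 5 8 7 4) = [5, 1, 2, 3, 0, 8, 6, 4, 7]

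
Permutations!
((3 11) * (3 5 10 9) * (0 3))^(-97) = (0 9 10 5 11 3) = [9, 1, 2, 0, 4, 11, 6, 7, 8, 10, 5, 3]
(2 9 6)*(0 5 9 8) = [5, 1, 8, 3, 4, 9, 2, 7, 0, 6] = (0 5 9 6 2 8)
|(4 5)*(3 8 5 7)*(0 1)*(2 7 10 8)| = 12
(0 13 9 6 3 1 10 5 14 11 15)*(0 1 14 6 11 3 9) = (0 13)(1 10 5 6 9 11 15)(3 14) = [13, 10, 2, 14, 4, 6, 9, 7, 8, 11, 5, 15, 12, 0, 3, 1]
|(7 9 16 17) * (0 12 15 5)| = |(0 12 15 5)(7 9 16 17)| = 4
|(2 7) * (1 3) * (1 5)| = 6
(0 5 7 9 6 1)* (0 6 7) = (0 5)(1 6)(7 9) = [5, 6, 2, 3, 4, 0, 1, 9, 8, 7]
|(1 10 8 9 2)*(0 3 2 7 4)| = |(0 3 2 1 10 8 9 7 4)| = 9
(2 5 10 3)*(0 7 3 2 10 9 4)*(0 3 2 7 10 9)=(0 10 7 2 5)(3 9 4)=[10, 1, 5, 9, 3, 0, 6, 2, 8, 4, 7]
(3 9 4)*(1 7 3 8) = (1 7 3 9 4 8) = [0, 7, 2, 9, 8, 5, 6, 3, 1, 4]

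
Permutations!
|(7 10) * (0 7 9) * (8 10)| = 5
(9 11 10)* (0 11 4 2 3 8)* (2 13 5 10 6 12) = (0 11 6 12 2 3 8)(4 13 5 10 9) = [11, 1, 3, 8, 13, 10, 12, 7, 0, 4, 9, 6, 2, 5]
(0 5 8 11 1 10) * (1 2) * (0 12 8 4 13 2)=[5, 10, 1, 3, 13, 4, 6, 7, 11, 9, 12, 0, 8, 2]=(0 5 4 13 2 1 10 12 8 11)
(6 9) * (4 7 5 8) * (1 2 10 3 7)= [0, 2, 10, 7, 1, 8, 9, 5, 4, 6, 3]= (1 2 10 3 7 5 8 4)(6 9)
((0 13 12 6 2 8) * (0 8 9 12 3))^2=[3, 1, 12, 13, 4, 5, 9, 7, 8, 6, 10, 11, 2, 0]=(0 3 13)(2 12)(6 9)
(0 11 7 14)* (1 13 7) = (0 11 1 13 7 14) = [11, 13, 2, 3, 4, 5, 6, 14, 8, 9, 10, 1, 12, 7, 0]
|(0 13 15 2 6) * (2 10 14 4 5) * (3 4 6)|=12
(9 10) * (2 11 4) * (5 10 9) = (2 11 4)(5 10) = [0, 1, 11, 3, 2, 10, 6, 7, 8, 9, 5, 4]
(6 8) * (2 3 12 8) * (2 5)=(2 3 12 8 6 5)=[0, 1, 3, 12, 4, 2, 5, 7, 6, 9, 10, 11, 8]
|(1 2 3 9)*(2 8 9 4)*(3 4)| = 6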